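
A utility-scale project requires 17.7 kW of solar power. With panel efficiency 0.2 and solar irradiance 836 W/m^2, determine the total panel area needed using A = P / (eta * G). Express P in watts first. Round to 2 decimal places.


Convert target power to watts: P = 17.7 * 1000 = 17700.0 W
Compute denominator: eta * G = 0.2 * 836 = 167.2
Required area A = P / (eta * G) = 17700.0 / 167.2
A = 105.86 m^2

105.86


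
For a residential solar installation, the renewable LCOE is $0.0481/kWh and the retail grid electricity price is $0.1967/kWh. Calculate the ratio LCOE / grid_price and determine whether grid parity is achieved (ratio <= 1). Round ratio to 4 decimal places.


Compare LCOE to grid price:
  LCOE = $0.0481/kWh, Grid price = $0.1967/kWh
  Ratio = LCOE / grid_price = 0.0481 / 0.1967 = 0.2445
  Grid parity achieved (ratio <= 1)? yes

0.2445


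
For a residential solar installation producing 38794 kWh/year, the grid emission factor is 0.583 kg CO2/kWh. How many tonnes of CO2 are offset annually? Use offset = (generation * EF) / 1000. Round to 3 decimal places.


CO2 offset in kg = generation * emission_factor
CO2 offset = 38794 * 0.583 = 22616.9 kg
Convert to tonnes:
  CO2 offset = 22616.9 / 1000 = 22.617 tonnes

22.617


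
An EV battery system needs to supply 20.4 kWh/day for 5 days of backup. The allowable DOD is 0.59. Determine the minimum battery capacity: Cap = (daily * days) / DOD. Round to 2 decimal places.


Total energy needed = daily * days = 20.4 * 5 = 102.0 kWh
Account for depth of discharge:
  Cap = total_energy / DOD = 102.0 / 0.59
  Cap = 172.88 kWh

172.88


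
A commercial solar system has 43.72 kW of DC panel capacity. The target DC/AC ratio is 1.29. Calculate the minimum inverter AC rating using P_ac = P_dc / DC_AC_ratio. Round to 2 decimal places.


The inverter AC capacity is determined by the DC/AC ratio.
Given: P_dc = 43.72 kW, DC/AC ratio = 1.29
P_ac = P_dc / ratio = 43.72 / 1.29
P_ac = 33.89 kW

33.89


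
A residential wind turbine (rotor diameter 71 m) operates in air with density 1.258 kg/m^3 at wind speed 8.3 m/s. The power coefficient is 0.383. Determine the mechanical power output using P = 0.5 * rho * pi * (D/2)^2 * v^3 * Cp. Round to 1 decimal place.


Step 1 -- Compute swept area:
  A = pi * (D/2)^2 = pi * (71/2)^2 = 3959.19 m^2
Step 2 -- Apply wind power equation:
  P = 0.5 * rho * A * v^3 * Cp
  v^3 = 8.3^3 = 571.787
  P = 0.5 * 1.258 * 3959.19 * 571.787 * 0.383
  P = 545368.8 W

545368.8


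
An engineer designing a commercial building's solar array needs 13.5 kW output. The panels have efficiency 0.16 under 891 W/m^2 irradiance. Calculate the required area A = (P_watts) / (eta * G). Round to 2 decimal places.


Convert target power to watts: P = 13.5 * 1000 = 13500.0 W
Compute denominator: eta * G = 0.16 * 891 = 142.56
Required area A = P / (eta * G) = 13500.0 / 142.56
A = 94.70 m^2

94.70


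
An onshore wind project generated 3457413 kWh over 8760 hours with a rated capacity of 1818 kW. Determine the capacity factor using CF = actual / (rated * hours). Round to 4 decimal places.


Capacity factor = actual output / maximum possible output
Maximum possible = rated * hours = 1818 * 8760 = 15925680 kWh
CF = 3457413 / 15925680
CF = 0.2171

0.2171


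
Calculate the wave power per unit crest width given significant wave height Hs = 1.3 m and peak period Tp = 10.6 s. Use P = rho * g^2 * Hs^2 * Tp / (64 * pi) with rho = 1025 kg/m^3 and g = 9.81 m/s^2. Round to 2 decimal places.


Apply wave power formula:
  g^2 = 9.81^2 = 96.2361
  Hs^2 = 1.3^2 = 1.69
  Numerator = rho * g^2 * Hs^2 * Tp = 1025 * 96.2361 * 1.69 * 10.6 = 1767072.83
  Denominator = 64 * pi = 201.0619
  P = 1767072.83 / 201.0619 = 8788.70 W/m

8788.70


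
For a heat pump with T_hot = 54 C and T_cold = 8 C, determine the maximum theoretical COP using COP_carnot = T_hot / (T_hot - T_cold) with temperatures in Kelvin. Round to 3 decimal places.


Convert to Kelvin:
  T_hot = 54 + 273.15 = 327.15 K
  T_cold = 8 + 273.15 = 281.15 K
Apply Carnot COP formula:
  COP = T_hot_K / (T_hot_K - T_cold_K) = 327.15 / 46.0
  COP = 7.112

7.112


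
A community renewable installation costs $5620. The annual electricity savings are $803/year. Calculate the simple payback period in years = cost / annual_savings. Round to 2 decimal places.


Simple payback period = initial cost / annual savings
Payback = 5620 / 803
Payback = 7.00 years

7.00


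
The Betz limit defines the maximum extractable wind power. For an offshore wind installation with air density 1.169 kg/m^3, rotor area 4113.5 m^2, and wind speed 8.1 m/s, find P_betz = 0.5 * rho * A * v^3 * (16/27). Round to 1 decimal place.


The Betz coefficient Cp_max = 16/27 = 0.5926
v^3 = 8.1^3 = 531.441
P_betz = 0.5 * rho * A * v^3 * Cp_max
P_betz = 0.5 * 1.169 * 4113.5 * 531.441 * 0.5926
P_betz = 757194.2 W

757194.2


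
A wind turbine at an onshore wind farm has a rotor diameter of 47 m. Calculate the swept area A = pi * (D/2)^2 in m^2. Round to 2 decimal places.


Compute the rotor radius:
  r = D / 2 = 47 / 2 = 23.5 m
Calculate swept area:
  A = pi * r^2 = pi * 23.5^2
  A = 1734.94 m^2

1734.94


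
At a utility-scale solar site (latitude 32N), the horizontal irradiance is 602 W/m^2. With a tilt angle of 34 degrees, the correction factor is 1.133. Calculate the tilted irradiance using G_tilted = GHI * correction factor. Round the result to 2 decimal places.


Identify the given values:
  GHI = 602 W/m^2, tilt correction factor = 1.133
Apply the formula G_tilted = GHI * factor:
  G_tilted = 602 * 1.133
  G_tilted = 682.07 W/m^2

682.07


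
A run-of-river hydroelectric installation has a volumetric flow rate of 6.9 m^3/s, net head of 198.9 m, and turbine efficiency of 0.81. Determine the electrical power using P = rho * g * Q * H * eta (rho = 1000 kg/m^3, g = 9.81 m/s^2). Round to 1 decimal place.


Apply the hydropower formula P = rho * g * Q * H * eta
rho * g = 1000 * 9.81 = 9810.0
P = 9810.0 * 6.9 * 198.9 * 0.81
P = 10905307.1 W

10905307.1


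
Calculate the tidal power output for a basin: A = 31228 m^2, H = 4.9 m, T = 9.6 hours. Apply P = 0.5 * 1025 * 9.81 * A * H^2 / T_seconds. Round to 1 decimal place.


Convert period to seconds: T = 9.6 * 3600 = 34560.0 s
H^2 = 4.9^2 = 24.01
P = 0.5 * rho * g * A * H^2 / T
P = 0.5 * 1025 * 9.81 * 31228 * 24.01 / 34560.0
P = 109075.1 W

109075.1


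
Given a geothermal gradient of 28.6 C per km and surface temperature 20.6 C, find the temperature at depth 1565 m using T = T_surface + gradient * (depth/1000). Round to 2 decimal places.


Convert depth to km: 1565 / 1000 = 1.565 km
Temperature increase = gradient * depth_km = 28.6 * 1.565 = 44.76 C
Temperature at depth = T_surface + delta_T = 20.6 + 44.76
T = 65.36 C

65.36


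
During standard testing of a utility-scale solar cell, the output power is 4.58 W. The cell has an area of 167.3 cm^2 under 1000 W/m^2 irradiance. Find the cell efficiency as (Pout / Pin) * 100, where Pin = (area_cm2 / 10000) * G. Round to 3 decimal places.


First compute the input power:
  Pin = area_cm2 / 10000 * G = 167.3 / 10000 * 1000 = 16.73 W
Then compute efficiency:
  Efficiency = (Pout / Pin) * 100 = (4.58 / 16.73) * 100
  Efficiency = 27.376%

27.376


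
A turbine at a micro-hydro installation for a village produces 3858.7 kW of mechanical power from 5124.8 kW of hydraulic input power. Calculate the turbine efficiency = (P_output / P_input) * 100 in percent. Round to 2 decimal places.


Turbine efficiency = (output power / input power) * 100
eta = (3858.7 / 5124.8) * 100
eta = 75.29%

75.29


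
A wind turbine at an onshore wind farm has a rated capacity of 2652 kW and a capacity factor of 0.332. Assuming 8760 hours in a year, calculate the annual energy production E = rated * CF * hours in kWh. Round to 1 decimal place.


Annual energy = rated_kW * capacity_factor * hours_per_year
Given: P_rated = 2652 kW, CF = 0.332, hours = 8760
E = 2652 * 0.332 * 8760
E = 7712864.6 kWh

7712864.6


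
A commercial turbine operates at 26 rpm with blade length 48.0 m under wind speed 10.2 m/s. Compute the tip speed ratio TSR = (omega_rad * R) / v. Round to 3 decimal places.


Convert rotational speed to rad/s:
  omega = 26 * 2 * pi / 60 = 2.7227 rad/s
Compute tip speed:
  v_tip = omega * R = 2.7227 * 48.0 = 130.69 m/s
Tip speed ratio:
  TSR = v_tip / v_wind = 130.69 / 10.2 = 12.813

12.813


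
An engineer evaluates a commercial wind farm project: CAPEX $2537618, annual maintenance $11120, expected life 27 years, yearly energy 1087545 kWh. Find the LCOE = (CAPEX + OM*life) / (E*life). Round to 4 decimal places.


Total cost = CAPEX + OM * lifetime = 2537618 + 11120 * 27 = 2537618 + 300240 = 2837858
Total generation = annual * lifetime = 1087545 * 27 = 29363715 kWh
LCOE = 2837858 / 29363715
LCOE = 0.0966 $/kWh

0.0966


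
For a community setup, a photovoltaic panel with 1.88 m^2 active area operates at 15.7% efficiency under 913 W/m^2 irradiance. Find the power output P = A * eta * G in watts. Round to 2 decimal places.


Use the solar power formula P = A * eta * G.
Given: A = 1.88 m^2, eta = 0.157, G = 913 W/m^2
P = 1.88 * 0.157 * 913
P = 269.48 W

269.48


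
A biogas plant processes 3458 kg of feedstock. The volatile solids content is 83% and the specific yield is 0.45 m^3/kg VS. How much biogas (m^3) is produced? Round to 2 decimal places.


Compute volatile solids:
  VS = mass * VS_fraction = 3458 * 0.83 = 2870.14 kg
Calculate biogas volume:
  Biogas = VS * specific_yield = 2870.14 * 0.45
  Biogas = 1291.56 m^3

1291.56


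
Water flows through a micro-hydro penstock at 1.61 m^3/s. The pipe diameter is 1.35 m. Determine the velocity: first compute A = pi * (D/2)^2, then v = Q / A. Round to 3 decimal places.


Compute pipe cross-sectional area:
  A = pi * (D/2)^2 = pi * (1.35/2)^2 = 1.4314 m^2
Calculate velocity:
  v = Q / A = 1.61 / 1.4314
  v = 1.125 m/s

1.125


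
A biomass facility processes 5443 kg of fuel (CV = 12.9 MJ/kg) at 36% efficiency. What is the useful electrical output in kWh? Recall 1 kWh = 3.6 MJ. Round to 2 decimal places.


Total energy = mass * CV = 5443 * 12.9 = 70214.7 MJ
Useful energy = total * eta = 70214.7 * 0.36 = 25277.29 MJ
Convert to kWh: 25277.29 / 3.6
Useful energy = 7021.47 kWh

7021.47


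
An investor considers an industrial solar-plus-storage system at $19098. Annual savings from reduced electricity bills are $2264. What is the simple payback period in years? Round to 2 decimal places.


Simple payback period = initial cost / annual savings
Payback = 19098 / 2264
Payback = 8.44 years

8.44


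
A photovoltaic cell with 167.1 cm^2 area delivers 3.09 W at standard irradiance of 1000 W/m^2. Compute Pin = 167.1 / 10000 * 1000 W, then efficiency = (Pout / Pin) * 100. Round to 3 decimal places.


First compute the input power:
  Pin = area_cm2 / 10000 * G = 167.1 / 10000 * 1000 = 16.71 W
Then compute efficiency:
  Efficiency = (Pout / Pin) * 100 = (3.09 / 16.71) * 100
  Efficiency = 18.492%

18.492


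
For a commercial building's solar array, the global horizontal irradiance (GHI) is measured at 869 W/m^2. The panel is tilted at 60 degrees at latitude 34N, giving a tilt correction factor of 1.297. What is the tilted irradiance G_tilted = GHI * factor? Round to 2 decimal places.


Identify the given values:
  GHI = 869 W/m^2, tilt correction factor = 1.297
Apply the formula G_tilted = GHI * factor:
  G_tilted = 869 * 1.297
  G_tilted = 1127.09 W/m^2

1127.09


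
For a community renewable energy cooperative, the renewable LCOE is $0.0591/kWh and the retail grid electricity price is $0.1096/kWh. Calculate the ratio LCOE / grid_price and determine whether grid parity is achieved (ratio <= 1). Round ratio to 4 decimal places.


Compare LCOE to grid price:
  LCOE = $0.0591/kWh, Grid price = $0.1096/kWh
  Ratio = LCOE / grid_price = 0.0591 / 0.1096 = 0.5392
  Grid parity achieved (ratio <= 1)? yes

0.5392


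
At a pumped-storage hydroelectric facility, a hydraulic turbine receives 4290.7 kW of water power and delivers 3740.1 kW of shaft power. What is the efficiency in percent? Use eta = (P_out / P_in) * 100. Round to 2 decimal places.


Turbine efficiency = (output power / input power) * 100
eta = (3740.1 / 4290.7) * 100
eta = 87.17%

87.17


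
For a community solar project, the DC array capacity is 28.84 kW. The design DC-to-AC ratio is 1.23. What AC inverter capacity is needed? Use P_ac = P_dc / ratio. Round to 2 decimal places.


The inverter AC capacity is determined by the DC/AC ratio.
Given: P_dc = 28.84 kW, DC/AC ratio = 1.23
P_ac = P_dc / ratio = 28.84 / 1.23
P_ac = 23.45 kW

23.45


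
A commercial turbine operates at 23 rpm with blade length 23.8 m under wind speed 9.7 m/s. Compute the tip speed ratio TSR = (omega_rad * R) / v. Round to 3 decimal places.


Convert rotational speed to rad/s:
  omega = 23 * 2 * pi / 60 = 2.4086 rad/s
Compute tip speed:
  v_tip = omega * R = 2.4086 * 23.8 = 57.324 m/s
Tip speed ratio:
  TSR = v_tip / v_wind = 57.324 / 9.7 = 5.910

5.910


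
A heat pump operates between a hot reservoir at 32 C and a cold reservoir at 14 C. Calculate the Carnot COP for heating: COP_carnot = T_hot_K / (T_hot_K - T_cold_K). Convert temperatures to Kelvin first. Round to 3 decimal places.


Convert to Kelvin:
  T_hot = 32 + 273.15 = 305.15 K
  T_cold = 14 + 273.15 = 287.15 K
Apply Carnot COP formula:
  COP = T_hot_K / (T_hot_K - T_cold_K) = 305.15 / 18.0
  COP = 16.953

16.953


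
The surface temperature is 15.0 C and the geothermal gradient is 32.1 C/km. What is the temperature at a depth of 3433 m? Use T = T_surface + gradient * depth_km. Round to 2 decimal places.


Convert depth to km: 3433 / 1000 = 3.433 km
Temperature increase = gradient * depth_km = 32.1 * 3.433 = 110.2 C
Temperature at depth = T_surface + delta_T = 15.0 + 110.2
T = 125.20 C

125.20


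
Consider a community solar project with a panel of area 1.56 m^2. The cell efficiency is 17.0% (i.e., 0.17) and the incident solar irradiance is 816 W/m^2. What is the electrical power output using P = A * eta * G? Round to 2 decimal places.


Use the solar power formula P = A * eta * G.
Given: A = 1.56 m^2, eta = 0.17, G = 816 W/m^2
P = 1.56 * 0.17 * 816
P = 216.40 W

216.40


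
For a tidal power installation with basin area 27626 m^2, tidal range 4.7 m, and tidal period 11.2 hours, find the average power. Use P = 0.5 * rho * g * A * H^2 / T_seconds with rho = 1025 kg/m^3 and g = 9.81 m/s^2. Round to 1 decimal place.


Convert period to seconds: T = 11.2 * 3600 = 40320.0 s
H^2 = 4.7^2 = 22.09
P = 0.5 * rho * g * A * H^2 / T
P = 0.5 * 1025 * 9.81 * 27626 * 22.09 / 40320.0
P = 76095.0 W

76095.0


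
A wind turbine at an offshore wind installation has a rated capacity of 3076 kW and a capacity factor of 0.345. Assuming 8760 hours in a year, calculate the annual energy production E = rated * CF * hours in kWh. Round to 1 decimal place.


Annual energy = rated_kW * capacity_factor * hours_per_year
Given: P_rated = 3076 kW, CF = 0.345, hours = 8760
E = 3076 * 0.345 * 8760
E = 9296287.2 kWh

9296287.2


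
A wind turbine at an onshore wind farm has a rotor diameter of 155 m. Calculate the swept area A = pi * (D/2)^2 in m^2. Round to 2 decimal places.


Compute the rotor radius:
  r = D / 2 = 155 / 2 = 77.5 m
Calculate swept area:
  A = pi * r^2 = pi * 77.5^2
  A = 18869.19 m^2

18869.19


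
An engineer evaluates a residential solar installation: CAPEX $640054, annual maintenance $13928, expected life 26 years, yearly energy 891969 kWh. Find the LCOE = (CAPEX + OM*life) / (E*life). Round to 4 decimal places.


Total cost = CAPEX + OM * lifetime = 640054 + 13928 * 26 = 640054 + 362128 = 1002182
Total generation = annual * lifetime = 891969 * 26 = 23191194 kWh
LCOE = 1002182 / 23191194
LCOE = 0.0432 $/kWh

0.0432


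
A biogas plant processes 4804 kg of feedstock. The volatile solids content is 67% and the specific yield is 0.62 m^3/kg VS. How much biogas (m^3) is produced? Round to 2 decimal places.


Compute volatile solids:
  VS = mass * VS_fraction = 4804 * 0.67 = 3218.68 kg
Calculate biogas volume:
  Biogas = VS * specific_yield = 3218.68 * 0.62
  Biogas = 1995.58 m^3

1995.58


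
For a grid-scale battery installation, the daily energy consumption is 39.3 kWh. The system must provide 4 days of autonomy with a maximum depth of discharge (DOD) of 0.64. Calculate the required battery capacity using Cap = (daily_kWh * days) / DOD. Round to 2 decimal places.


Total energy needed = daily * days = 39.3 * 4 = 157.2 kWh
Account for depth of discharge:
  Cap = total_energy / DOD = 157.2 / 0.64
  Cap = 245.63 kWh

245.63


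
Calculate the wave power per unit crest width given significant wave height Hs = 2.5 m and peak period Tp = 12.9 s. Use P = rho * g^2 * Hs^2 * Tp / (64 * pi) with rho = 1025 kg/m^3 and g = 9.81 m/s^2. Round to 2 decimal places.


Apply wave power formula:
  g^2 = 9.81^2 = 96.2361
  Hs^2 = 2.5^2 = 6.25
  Numerator = rho * g^2 * Hs^2 * Tp = 1025 * 96.2361 * 6.25 * 12.9 = 7953011.45
  Denominator = 64 * pi = 201.0619
  P = 7953011.45 / 201.0619 = 39555.03 W/m

39555.03


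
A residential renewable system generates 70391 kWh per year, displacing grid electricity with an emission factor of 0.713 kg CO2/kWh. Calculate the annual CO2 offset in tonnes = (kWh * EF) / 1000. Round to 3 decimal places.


CO2 offset in kg = generation * emission_factor
CO2 offset = 70391 * 0.713 = 50188.78 kg
Convert to tonnes:
  CO2 offset = 50188.78 / 1000 = 50.189 tonnes

50.189


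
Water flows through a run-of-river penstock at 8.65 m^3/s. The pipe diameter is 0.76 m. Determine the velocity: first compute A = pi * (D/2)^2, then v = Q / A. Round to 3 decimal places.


Compute pipe cross-sectional area:
  A = pi * (D/2)^2 = pi * (0.76/2)^2 = 0.4536 m^2
Calculate velocity:
  v = Q / A = 8.65 / 0.4536
  v = 19.068 m/s

19.068


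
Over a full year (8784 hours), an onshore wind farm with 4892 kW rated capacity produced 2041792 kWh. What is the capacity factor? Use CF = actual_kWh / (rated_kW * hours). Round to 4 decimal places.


Capacity factor = actual output / maximum possible output
Maximum possible = rated * hours = 4892 * 8784 = 42971328 kWh
CF = 2041792 / 42971328
CF = 0.0475

0.0475


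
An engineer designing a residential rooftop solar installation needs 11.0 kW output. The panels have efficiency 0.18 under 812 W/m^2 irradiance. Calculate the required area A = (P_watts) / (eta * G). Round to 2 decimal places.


Convert target power to watts: P = 11.0 * 1000 = 11000.0 W
Compute denominator: eta * G = 0.18 * 812 = 146.16
Required area A = P / (eta * G) = 11000.0 / 146.16
A = 75.26 m^2

75.26


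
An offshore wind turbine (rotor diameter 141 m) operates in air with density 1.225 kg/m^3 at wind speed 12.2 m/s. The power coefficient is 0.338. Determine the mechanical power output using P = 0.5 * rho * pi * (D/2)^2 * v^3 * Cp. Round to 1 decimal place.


Step 1 -- Compute swept area:
  A = pi * (D/2)^2 = pi * (141/2)^2 = 15614.5 m^2
Step 2 -- Apply wind power equation:
  P = 0.5 * rho * A * v^3 * Cp
  v^3 = 12.2^3 = 1815.848
  P = 0.5 * 1.225 * 15614.5 * 1815.848 * 0.338
  P = 5869895.8 W

5869895.8


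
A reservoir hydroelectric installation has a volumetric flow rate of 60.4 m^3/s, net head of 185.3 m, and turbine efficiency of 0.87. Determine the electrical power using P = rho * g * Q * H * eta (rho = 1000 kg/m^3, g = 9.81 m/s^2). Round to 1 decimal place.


Apply the hydropower formula P = rho * g * Q * H * eta
rho * g = 1000 * 9.81 = 9810.0
P = 9810.0 * 60.4 * 185.3 * 0.87
P = 95521386.6 W

95521386.6


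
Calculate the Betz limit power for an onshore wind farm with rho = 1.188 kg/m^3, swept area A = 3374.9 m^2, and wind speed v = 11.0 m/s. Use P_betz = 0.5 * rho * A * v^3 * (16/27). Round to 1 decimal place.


The Betz coefficient Cp_max = 16/27 = 0.5926
v^3 = 11.0^3 = 1331.0
P_betz = 0.5 * rho * A * v^3 * Cp_max
P_betz = 0.5 * 1.188 * 3374.9 * 1331.0 * 0.5926
P_betz = 1581181.1 W

1581181.1


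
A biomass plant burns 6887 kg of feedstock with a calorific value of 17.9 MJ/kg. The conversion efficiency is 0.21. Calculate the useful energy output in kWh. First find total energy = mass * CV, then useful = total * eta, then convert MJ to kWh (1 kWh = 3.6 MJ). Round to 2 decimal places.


Total energy = mass * CV = 6887 * 17.9 = 123277.3 MJ
Useful energy = total * eta = 123277.3 * 0.21 = 25888.23 MJ
Convert to kWh: 25888.23 / 3.6
Useful energy = 7191.18 kWh

7191.18


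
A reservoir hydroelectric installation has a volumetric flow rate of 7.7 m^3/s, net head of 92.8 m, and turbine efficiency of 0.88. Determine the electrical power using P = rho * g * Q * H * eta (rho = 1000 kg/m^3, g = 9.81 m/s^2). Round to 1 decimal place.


Apply the hydropower formula P = rho * g * Q * H * eta
rho * g = 1000 * 9.81 = 9810.0
P = 9810.0 * 7.7 * 92.8 * 0.88
P = 6168653.6 W

6168653.6


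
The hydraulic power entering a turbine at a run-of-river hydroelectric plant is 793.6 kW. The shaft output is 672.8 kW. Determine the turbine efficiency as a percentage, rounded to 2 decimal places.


Turbine efficiency = (output power / input power) * 100
eta = (672.8 / 793.6) * 100
eta = 84.78%

84.78


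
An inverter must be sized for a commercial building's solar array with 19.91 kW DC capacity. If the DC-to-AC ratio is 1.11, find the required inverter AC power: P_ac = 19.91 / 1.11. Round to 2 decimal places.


The inverter AC capacity is determined by the DC/AC ratio.
Given: P_dc = 19.91 kW, DC/AC ratio = 1.11
P_ac = P_dc / ratio = 19.91 / 1.11
P_ac = 17.94 kW

17.94


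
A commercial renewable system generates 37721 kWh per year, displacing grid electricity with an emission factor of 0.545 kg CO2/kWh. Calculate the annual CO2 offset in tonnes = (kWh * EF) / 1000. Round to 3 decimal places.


CO2 offset in kg = generation * emission_factor
CO2 offset = 37721 * 0.545 = 20557.95 kg
Convert to tonnes:
  CO2 offset = 20557.95 / 1000 = 20.558 tonnes

20.558


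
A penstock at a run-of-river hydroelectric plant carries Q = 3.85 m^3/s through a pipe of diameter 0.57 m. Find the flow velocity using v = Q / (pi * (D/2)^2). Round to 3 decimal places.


Compute pipe cross-sectional area:
  A = pi * (D/2)^2 = pi * (0.57/2)^2 = 0.2552 m^2
Calculate velocity:
  v = Q / A = 3.85 / 0.2552
  v = 15.088 m/s

15.088


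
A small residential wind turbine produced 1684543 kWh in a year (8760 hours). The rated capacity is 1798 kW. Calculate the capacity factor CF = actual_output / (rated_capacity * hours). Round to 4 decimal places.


Capacity factor = actual output / maximum possible output
Maximum possible = rated * hours = 1798 * 8760 = 15750480 kWh
CF = 1684543 / 15750480
CF = 0.1070

0.1070


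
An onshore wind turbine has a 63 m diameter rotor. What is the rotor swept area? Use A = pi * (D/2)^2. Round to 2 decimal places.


Compute the rotor radius:
  r = D / 2 = 63 / 2 = 31.5 m
Calculate swept area:
  A = pi * r^2 = pi * 31.5^2
  A = 3117.25 m^2

3117.25


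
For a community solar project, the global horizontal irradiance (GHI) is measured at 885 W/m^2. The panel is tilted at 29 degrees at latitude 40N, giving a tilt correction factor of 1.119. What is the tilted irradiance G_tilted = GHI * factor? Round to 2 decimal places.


Identify the given values:
  GHI = 885 W/m^2, tilt correction factor = 1.119
Apply the formula G_tilted = GHI * factor:
  G_tilted = 885 * 1.119
  G_tilted = 990.32 W/m^2

990.32


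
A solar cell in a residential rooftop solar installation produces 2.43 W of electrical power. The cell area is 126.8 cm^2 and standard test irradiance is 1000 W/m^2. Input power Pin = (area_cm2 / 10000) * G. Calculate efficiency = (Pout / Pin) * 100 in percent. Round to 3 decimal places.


First compute the input power:
  Pin = area_cm2 / 10000 * G = 126.8 / 10000 * 1000 = 12.68 W
Then compute efficiency:
  Efficiency = (Pout / Pin) * 100 = (2.43 / 12.68) * 100
  Efficiency = 19.164%

19.164


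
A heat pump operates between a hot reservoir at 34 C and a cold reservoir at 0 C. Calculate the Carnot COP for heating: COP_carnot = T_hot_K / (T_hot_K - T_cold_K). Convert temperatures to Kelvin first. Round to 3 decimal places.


Convert to Kelvin:
  T_hot = 34 + 273.15 = 307.15 K
  T_cold = 0 + 273.15 = 273.15 K
Apply Carnot COP formula:
  COP = T_hot_K / (T_hot_K - T_cold_K) = 307.15 / 34.0
  COP = 9.034

9.034


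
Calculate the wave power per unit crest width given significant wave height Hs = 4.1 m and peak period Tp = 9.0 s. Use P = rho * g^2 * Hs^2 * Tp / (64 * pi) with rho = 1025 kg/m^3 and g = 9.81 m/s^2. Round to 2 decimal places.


Apply wave power formula:
  g^2 = 9.81^2 = 96.2361
  Hs^2 = 4.1^2 = 16.81
  Numerator = rho * g^2 * Hs^2 * Tp = 1025 * 96.2361 * 16.81 * 9.0 = 14923548.56
  Denominator = 64 * pi = 201.0619
  P = 14923548.56 / 201.0619 = 74223.64 W/m

74223.64


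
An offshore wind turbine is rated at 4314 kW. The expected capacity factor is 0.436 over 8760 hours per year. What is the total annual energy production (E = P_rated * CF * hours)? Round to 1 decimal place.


Annual energy = rated_kW * capacity_factor * hours_per_year
Given: P_rated = 4314 kW, CF = 0.436, hours = 8760
E = 4314 * 0.436 * 8760
E = 16476719.0 kWh

16476719.0


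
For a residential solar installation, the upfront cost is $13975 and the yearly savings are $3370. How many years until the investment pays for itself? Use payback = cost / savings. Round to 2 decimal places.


Simple payback period = initial cost / annual savings
Payback = 13975 / 3370
Payback = 4.15 years

4.15


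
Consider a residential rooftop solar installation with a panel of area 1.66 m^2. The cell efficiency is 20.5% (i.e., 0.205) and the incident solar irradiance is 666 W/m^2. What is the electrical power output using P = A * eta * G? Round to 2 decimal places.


Use the solar power formula P = A * eta * G.
Given: A = 1.66 m^2, eta = 0.205, G = 666 W/m^2
P = 1.66 * 0.205 * 666
P = 226.64 W

226.64


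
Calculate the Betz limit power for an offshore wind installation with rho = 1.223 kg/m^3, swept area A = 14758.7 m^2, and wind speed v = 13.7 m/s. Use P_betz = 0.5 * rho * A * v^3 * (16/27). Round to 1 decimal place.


The Betz coefficient Cp_max = 16/27 = 0.5926
v^3 = 13.7^3 = 2571.353
P_betz = 0.5 * rho * A * v^3 * Cp_max
P_betz = 0.5 * 1.223 * 14758.7 * 2571.353 * 0.5926
P_betz = 13751893.1 W

13751893.1


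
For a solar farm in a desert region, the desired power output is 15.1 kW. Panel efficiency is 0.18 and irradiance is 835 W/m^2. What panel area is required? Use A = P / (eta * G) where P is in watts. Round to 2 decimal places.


Convert target power to watts: P = 15.1 * 1000 = 15100.0 W
Compute denominator: eta * G = 0.18 * 835 = 150.3
Required area A = P / (eta * G) = 15100.0 / 150.3
A = 100.47 m^2

100.47


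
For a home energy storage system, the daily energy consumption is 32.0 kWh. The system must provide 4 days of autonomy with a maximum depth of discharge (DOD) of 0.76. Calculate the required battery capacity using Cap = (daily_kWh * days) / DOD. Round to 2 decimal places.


Total energy needed = daily * days = 32.0 * 4 = 128.0 kWh
Account for depth of discharge:
  Cap = total_energy / DOD = 128.0 / 0.76
  Cap = 168.42 kWh

168.42


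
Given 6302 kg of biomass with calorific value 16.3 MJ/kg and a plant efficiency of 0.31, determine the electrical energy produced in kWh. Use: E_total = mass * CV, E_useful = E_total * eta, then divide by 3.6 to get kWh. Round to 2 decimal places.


Total energy = mass * CV = 6302 * 16.3 = 102722.6 MJ
Useful energy = total * eta = 102722.6 * 0.31 = 31844.01 MJ
Convert to kWh: 31844.01 / 3.6
Useful energy = 8845.56 kWh

8845.56


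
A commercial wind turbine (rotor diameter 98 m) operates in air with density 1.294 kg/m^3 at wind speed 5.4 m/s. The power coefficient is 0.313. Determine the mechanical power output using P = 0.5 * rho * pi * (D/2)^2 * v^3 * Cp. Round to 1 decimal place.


Step 1 -- Compute swept area:
  A = pi * (D/2)^2 = pi * (98/2)^2 = 7542.96 m^2
Step 2 -- Apply wind power equation:
  P = 0.5 * rho * A * v^3 * Cp
  v^3 = 5.4^3 = 157.464
  P = 0.5 * 1.294 * 7542.96 * 157.464 * 0.313
  P = 240531.5 W

240531.5


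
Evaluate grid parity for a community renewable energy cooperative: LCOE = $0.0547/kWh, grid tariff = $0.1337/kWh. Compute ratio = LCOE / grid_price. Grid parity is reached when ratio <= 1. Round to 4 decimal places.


Compare LCOE to grid price:
  LCOE = $0.0547/kWh, Grid price = $0.1337/kWh
  Ratio = LCOE / grid_price = 0.0547 / 0.1337 = 0.4091
  Grid parity achieved (ratio <= 1)? yes

0.4091


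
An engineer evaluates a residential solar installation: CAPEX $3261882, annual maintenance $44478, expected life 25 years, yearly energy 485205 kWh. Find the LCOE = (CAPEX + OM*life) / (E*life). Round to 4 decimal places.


Total cost = CAPEX + OM * lifetime = 3261882 + 44478 * 25 = 3261882 + 1111950 = 4373832
Total generation = annual * lifetime = 485205 * 25 = 12130125 kWh
LCOE = 4373832 / 12130125
LCOE = 0.3606 $/kWh

0.3606


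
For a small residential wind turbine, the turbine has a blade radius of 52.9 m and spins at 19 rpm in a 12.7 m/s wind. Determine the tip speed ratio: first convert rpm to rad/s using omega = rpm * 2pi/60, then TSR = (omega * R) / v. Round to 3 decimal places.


Convert rotational speed to rad/s:
  omega = 19 * 2 * pi / 60 = 1.9897 rad/s
Compute tip speed:
  v_tip = omega * R = 1.9897 * 52.9 = 105.254 m/s
Tip speed ratio:
  TSR = v_tip / v_wind = 105.254 / 12.7 = 8.288

8.288


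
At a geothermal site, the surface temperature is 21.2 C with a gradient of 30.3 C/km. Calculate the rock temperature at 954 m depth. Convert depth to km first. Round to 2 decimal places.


Convert depth to km: 954 / 1000 = 0.954 km
Temperature increase = gradient * depth_km = 30.3 * 0.954 = 28.91 C
Temperature at depth = T_surface + delta_T = 21.2 + 28.91
T = 50.11 C

50.11


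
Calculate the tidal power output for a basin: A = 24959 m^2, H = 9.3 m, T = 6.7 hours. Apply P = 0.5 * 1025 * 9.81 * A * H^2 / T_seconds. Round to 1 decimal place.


Convert period to seconds: T = 6.7 * 3600 = 24120.0 s
H^2 = 9.3^2 = 86.49
P = 0.5 * rho * g * A * H^2 / T
P = 0.5 * 1025 * 9.81 * 24959 * 86.49 / 24120.0
P = 449964.9 W

449964.9


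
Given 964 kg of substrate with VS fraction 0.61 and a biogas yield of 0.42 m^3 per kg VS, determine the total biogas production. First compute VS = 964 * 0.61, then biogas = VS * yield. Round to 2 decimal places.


Compute volatile solids:
  VS = mass * VS_fraction = 964 * 0.61 = 588.04 kg
Calculate biogas volume:
  Biogas = VS * specific_yield = 588.04 * 0.42
  Biogas = 246.98 m^3

246.98


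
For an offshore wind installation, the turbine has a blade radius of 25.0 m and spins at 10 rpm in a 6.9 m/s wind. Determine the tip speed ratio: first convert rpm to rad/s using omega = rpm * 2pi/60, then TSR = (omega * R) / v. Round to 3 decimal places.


Convert rotational speed to rad/s:
  omega = 10 * 2 * pi / 60 = 1.0472 rad/s
Compute tip speed:
  v_tip = omega * R = 1.0472 * 25.0 = 26.18 m/s
Tip speed ratio:
  TSR = v_tip / v_wind = 26.18 / 6.9 = 3.794

3.794


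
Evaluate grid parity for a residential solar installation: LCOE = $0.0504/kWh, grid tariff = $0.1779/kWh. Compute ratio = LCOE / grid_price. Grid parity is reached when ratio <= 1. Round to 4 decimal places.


Compare LCOE to grid price:
  LCOE = $0.0504/kWh, Grid price = $0.1779/kWh
  Ratio = LCOE / grid_price = 0.0504 / 0.1779 = 0.2833
  Grid parity achieved (ratio <= 1)? yes

0.2833


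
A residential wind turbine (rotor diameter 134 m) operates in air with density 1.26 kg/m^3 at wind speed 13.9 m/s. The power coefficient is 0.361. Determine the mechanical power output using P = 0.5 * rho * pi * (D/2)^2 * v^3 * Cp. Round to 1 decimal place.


Step 1 -- Compute swept area:
  A = pi * (D/2)^2 = pi * (134/2)^2 = 14102.61 m^2
Step 2 -- Apply wind power equation:
  P = 0.5 * rho * A * v^3 * Cp
  v^3 = 13.9^3 = 2685.619
  P = 0.5 * 1.26 * 14102.61 * 2685.619 * 0.361
  P = 8613737.5 W

8613737.5


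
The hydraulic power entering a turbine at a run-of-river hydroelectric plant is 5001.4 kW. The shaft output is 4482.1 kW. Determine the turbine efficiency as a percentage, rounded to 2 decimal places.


Turbine efficiency = (output power / input power) * 100
eta = (4482.1 / 5001.4) * 100
eta = 89.62%

89.62


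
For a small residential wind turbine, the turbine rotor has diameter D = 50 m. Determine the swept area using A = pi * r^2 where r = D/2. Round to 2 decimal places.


Compute the rotor radius:
  r = D / 2 = 50 / 2 = 25.0 m
Calculate swept area:
  A = pi * r^2 = pi * 25.0^2
  A = 1963.50 m^2

1963.50


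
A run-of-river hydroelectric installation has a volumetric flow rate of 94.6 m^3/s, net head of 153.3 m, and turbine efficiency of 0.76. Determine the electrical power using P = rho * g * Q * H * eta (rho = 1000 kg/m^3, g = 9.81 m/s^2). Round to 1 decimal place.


Apply the hydropower formula P = rho * g * Q * H * eta
rho * g = 1000 * 9.81 = 9810.0
P = 9810.0 * 94.6 * 153.3 * 0.76
P = 108122453.2 W

108122453.2


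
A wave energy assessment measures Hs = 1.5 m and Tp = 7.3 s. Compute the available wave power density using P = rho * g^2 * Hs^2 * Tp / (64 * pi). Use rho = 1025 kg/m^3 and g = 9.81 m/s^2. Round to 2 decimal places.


Apply wave power formula:
  g^2 = 9.81^2 = 96.2361
  Hs^2 = 1.5^2 = 2.25
  Numerator = rho * g^2 * Hs^2 * Tp = 1025 * 96.2361 * 2.25 * 7.3 = 1620194.89
  Denominator = 64 * pi = 201.0619
  P = 1620194.89 / 201.0619 = 8058.19 W/m

8058.19


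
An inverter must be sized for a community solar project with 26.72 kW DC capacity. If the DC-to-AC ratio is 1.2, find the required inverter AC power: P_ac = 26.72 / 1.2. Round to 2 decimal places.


The inverter AC capacity is determined by the DC/AC ratio.
Given: P_dc = 26.72 kW, DC/AC ratio = 1.2
P_ac = P_dc / ratio = 26.72 / 1.2
P_ac = 22.27 kW

22.27


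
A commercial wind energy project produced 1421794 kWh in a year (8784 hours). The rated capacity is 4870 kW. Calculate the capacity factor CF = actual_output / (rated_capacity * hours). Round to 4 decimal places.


Capacity factor = actual output / maximum possible output
Maximum possible = rated * hours = 4870 * 8784 = 42778080 kWh
CF = 1421794 / 42778080
CF = 0.0332

0.0332


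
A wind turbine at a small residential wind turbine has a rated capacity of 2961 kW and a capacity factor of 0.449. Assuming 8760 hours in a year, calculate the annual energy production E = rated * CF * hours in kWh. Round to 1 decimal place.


Annual energy = rated_kW * capacity_factor * hours_per_year
Given: P_rated = 2961 kW, CF = 0.449, hours = 8760
E = 2961 * 0.449 * 8760
E = 11646323.6 kWh

11646323.6


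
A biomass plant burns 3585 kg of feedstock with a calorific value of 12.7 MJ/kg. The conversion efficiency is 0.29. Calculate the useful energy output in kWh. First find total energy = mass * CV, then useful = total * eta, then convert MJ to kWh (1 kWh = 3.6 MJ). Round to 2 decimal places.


Total energy = mass * CV = 3585 * 12.7 = 45529.5 MJ
Useful energy = total * eta = 45529.5 * 0.29 = 13203.56 MJ
Convert to kWh: 13203.56 / 3.6
Useful energy = 3667.65 kWh

3667.65


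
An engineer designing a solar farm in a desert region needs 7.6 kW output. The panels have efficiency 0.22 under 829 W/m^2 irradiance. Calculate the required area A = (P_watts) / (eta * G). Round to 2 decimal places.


Convert target power to watts: P = 7.6 * 1000 = 7600.0 W
Compute denominator: eta * G = 0.22 * 829 = 182.38
Required area A = P / (eta * G) = 7600.0 / 182.38
A = 41.67 m^2

41.67


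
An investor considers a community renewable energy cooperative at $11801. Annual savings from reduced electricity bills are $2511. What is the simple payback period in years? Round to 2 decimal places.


Simple payback period = initial cost / annual savings
Payback = 11801 / 2511
Payback = 4.70 years

4.70


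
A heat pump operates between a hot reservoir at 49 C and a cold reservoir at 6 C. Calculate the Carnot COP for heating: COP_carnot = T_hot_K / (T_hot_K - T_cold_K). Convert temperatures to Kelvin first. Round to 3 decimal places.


Convert to Kelvin:
  T_hot = 49 + 273.15 = 322.15 K
  T_cold = 6 + 273.15 = 279.15 K
Apply Carnot COP formula:
  COP = T_hot_K / (T_hot_K - T_cold_K) = 322.15 / 43.0
  COP = 7.492

7.492


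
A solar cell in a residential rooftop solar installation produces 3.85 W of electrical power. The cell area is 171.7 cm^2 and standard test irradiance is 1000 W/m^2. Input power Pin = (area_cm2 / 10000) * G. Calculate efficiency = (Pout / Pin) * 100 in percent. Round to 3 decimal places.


First compute the input power:
  Pin = area_cm2 / 10000 * G = 171.7 / 10000 * 1000 = 17.17 W
Then compute efficiency:
  Efficiency = (Pout / Pin) * 100 = (3.85 / 17.17) * 100
  Efficiency = 22.423%

22.423


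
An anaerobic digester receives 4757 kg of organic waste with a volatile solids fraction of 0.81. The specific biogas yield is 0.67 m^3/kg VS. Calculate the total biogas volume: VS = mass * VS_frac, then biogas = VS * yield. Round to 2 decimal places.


Compute volatile solids:
  VS = mass * VS_fraction = 4757 * 0.81 = 3853.17 kg
Calculate biogas volume:
  Biogas = VS * specific_yield = 3853.17 * 0.67
  Biogas = 2581.62 m^3

2581.62


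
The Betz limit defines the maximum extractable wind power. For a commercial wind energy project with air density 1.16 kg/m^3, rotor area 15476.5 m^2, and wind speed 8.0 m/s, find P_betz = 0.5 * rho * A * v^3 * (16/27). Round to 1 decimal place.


The Betz coefficient Cp_max = 16/27 = 0.5926
v^3 = 8.0^3 = 512.0
P_betz = 0.5 * rho * A * v^3 * Cp_max
P_betz = 0.5 * 1.16 * 15476.5 * 512.0 * 0.5926
P_betz = 2723497.1 W

2723497.1


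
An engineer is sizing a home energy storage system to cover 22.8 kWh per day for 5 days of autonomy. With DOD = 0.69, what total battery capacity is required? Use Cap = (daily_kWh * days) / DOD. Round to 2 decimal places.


Total energy needed = daily * days = 22.8 * 5 = 114.0 kWh
Account for depth of discharge:
  Cap = total_energy / DOD = 114.0 / 0.69
  Cap = 165.22 kWh

165.22


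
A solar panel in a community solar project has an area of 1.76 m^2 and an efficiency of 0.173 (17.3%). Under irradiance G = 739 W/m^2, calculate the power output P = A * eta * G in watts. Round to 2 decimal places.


Use the solar power formula P = A * eta * G.
Given: A = 1.76 m^2, eta = 0.173, G = 739 W/m^2
P = 1.76 * 0.173 * 739
P = 225.01 W

225.01


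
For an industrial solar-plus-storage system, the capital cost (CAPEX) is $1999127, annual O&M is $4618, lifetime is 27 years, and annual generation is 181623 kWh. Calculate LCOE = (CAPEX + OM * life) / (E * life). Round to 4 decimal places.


Total cost = CAPEX + OM * lifetime = 1999127 + 4618 * 27 = 1999127 + 124686 = 2123813
Total generation = annual * lifetime = 181623 * 27 = 4903821 kWh
LCOE = 2123813 / 4903821
LCOE = 0.4331 $/kWh

0.4331


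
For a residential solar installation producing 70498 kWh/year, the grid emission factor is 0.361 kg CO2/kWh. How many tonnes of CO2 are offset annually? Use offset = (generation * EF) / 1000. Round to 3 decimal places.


CO2 offset in kg = generation * emission_factor
CO2 offset = 70498 * 0.361 = 25449.78 kg
Convert to tonnes:
  CO2 offset = 25449.78 / 1000 = 25.450 tonnes

25.450


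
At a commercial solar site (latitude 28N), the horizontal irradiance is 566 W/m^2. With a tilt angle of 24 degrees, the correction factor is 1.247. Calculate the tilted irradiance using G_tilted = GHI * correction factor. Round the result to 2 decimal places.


Identify the given values:
  GHI = 566 W/m^2, tilt correction factor = 1.247
Apply the formula G_tilted = GHI * factor:
  G_tilted = 566 * 1.247
  G_tilted = 705.80 W/m^2

705.80


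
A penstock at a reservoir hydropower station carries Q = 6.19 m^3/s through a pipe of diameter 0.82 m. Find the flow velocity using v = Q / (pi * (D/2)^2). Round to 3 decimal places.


Compute pipe cross-sectional area:
  A = pi * (D/2)^2 = pi * (0.82/2)^2 = 0.5281 m^2
Calculate velocity:
  v = Q / A = 6.19 / 0.5281
  v = 11.721 m/s

11.721
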